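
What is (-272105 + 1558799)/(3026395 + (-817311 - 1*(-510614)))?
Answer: 214449/453283 ≈ 0.47310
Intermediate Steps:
(-272105 + 1558799)/(3026395 + (-817311 - 1*(-510614))) = 1286694/(3026395 + (-817311 + 510614)) = 1286694/(3026395 - 306697) = 1286694/2719698 = 1286694*(1/2719698) = 214449/453283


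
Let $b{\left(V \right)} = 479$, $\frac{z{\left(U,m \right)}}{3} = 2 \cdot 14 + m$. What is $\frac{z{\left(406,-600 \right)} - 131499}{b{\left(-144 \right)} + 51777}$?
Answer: $- \frac{133215}{52256} \approx -2.5493$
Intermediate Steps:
$z{\left(U,m \right)} = 84 + 3 m$ ($z{\left(U,m \right)} = 3 \left(2 \cdot 14 + m\right) = 3 \left(28 + m\right) = 84 + 3 m$)
$\frac{z{\left(406,-600 \right)} - 131499}{b{\left(-144 \right)} + 51777} = \frac{\left(84 + 3 \left(-600\right)\right) - 131499}{479 + 51777} = \frac{\left(84 - 1800\right) - 131499}{52256} = \left(-1716 - 131499\right) \frac{1}{52256} = \left(-133215\right) \frac{1}{52256} = - \frac{133215}{52256}$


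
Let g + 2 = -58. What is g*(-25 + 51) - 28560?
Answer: -30120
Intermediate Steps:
g = -60 (g = -2 - 58 = -60)
g*(-25 + 51) - 28560 = -60*(-25 + 51) - 28560 = -60*26 - 28560 = -1560 - 28560 = -30120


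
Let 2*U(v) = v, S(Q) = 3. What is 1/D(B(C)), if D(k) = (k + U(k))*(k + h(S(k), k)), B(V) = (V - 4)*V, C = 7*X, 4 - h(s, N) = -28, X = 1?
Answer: 2/3339 ≈ 0.00059898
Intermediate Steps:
h(s, N) = 32 (h(s, N) = 4 - 1*(-28) = 4 + 28 = 32)
U(v) = v/2
C = 7 (C = 7*1 = 7)
B(V) = V*(-4 + V) (B(V) = (-4 + V)*V = V*(-4 + V))
D(k) = 3*k*(32 + k)/2 (D(k) = (k + k/2)*(k + 32) = (3*k/2)*(32 + k) = 3*k*(32 + k)/2)
1/D(B(C)) = 1/(3*(7*(-4 + 7))*(32 + 7*(-4 + 7))/2) = 1/(3*(7*3)*(32 + 7*3)/2) = 1/((3/2)*21*(32 + 21)) = 1/((3/2)*21*53) = 1/(3339/2) = 2/3339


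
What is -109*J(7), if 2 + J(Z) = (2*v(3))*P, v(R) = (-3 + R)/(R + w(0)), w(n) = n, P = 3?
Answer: 218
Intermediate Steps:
v(R) = (-3 + R)/R (v(R) = (-3 + R)/(R + 0) = (-3 + R)/R)
J(Z) = -2 (J(Z) = -2 + (2*((-3 + 3)/3))*3 = -2 + (2*((⅓)*0))*3 = -2 + (2*0)*3 = -2 + 0*3 = -2 + 0 = -2)
-109*J(7) = -109*(-2) = 218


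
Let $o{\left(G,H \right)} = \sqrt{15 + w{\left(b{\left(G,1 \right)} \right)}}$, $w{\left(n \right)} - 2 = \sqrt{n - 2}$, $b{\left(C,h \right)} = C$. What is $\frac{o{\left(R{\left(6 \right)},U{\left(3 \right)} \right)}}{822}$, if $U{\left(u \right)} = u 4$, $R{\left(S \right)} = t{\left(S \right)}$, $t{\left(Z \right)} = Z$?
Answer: $\frac{\sqrt{19}}{822} \approx 0.0053028$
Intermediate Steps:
$R{\left(S \right)} = S$
$U{\left(u \right)} = 4 u$
$w{\left(n \right)} = 2 + \sqrt{-2 + n}$ ($w{\left(n \right)} = 2 + \sqrt{n - 2} = 2 + \sqrt{-2 + n}$)
$o{\left(G,H \right)} = \sqrt{17 + \sqrt{-2 + G}}$ ($o{\left(G,H \right)} = \sqrt{15 + \left(2 + \sqrt{-2 + G}\right)} = \sqrt{17 + \sqrt{-2 + G}}$)
$\frac{o{\left(R{\left(6 \right)},U{\left(3 \right)} \right)}}{822} = \frac{\sqrt{17 + \sqrt{-2 + 6}}}{822} = \sqrt{17 + \sqrt{4}} \cdot \frac{1}{822} = \sqrt{17 + 2} \cdot \frac{1}{822} = \sqrt{19} \cdot \frac{1}{822} = \frac{\sqrt{19}}{822}$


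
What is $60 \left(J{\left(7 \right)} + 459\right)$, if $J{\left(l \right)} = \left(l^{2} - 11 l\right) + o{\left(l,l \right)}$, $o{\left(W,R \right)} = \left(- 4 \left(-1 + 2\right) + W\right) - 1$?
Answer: $25980$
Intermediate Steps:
$o{\left(W,R \right)} = -5 + W$ ($o{\left(W,R \right)} = \left(\left(-4\right) 1 + W\right) - 1 = \left(-4 + W\right) - 1 = -5 + W$)
$J{\left(l \right)} = -5 + l^{2} - 10 l$ ($J{\left(l \right)} = \left(l^{2} - 11 l\right) + \left(-5 + l\right) = -5 + l^{2} - 10 l$)
$60 \left(J{\left(7 \right)} + 459\right) = 60 \left(\left(-5 + 7^{2} - 70\right) + 459\right) = 60 \left(\left(-5 + 49 - 70\right) + 459\right) = 60 \left(-26 + 459\right) = 60 \cdot 433 = 25980$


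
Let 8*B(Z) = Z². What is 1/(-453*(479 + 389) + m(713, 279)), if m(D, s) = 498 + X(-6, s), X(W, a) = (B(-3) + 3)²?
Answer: -64/25132095 ≈ -2.5465e-6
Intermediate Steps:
B(Z) = Z²/8
X(W, a) = 1089/64 (X(W, a) = ((⅛)*(-3)² + 3)² = ((⅛)*9 + 3)² = (9/8 + 3)² = (33/8)² = 1089/64)
m(D, s) = 32961/64 (m(D, s) = 498 + 1089/64 = 32961/64)
1/(-453*(479 + 389) + m(713, 279)) = 1/(-453*(479 + 389) + 32961/64) = 1/(-453*868 + 32961/64) = 1/(-393204 + 32961/64) = 1/(-25132095/64) = -64/25132095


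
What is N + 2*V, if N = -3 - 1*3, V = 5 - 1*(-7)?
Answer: 18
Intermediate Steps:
V = 12 (V = 5 + 7 = 12)
N = -6 (N = -3 - 3 = -6)
N + 2*V = -6 + 2*12 = -6 + 24 = 18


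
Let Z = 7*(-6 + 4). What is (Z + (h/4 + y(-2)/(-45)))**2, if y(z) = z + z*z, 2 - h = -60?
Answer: 17161/8100 ≈ 2.1186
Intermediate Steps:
h = 62 (h = 2 - 1*(-60) = 2 + 60 = 62)
y(z) = z + z**2
Z = -14 (Z = 7*(-2) = -14)
(Z + (h/4 + y(-2)/(-45)))**2 = (-14 + (62/4 - 2*(1 - 2)/(-45)))**2 = (-14 + (62*(1/4) - 2*(-1)*(-1/45)))**2 = (-14 + (31/2 + 2*(-1/45)))**2 = (-14 + (31/2 - 2/45))**2 = (-14 + 1391/90)**2 = (131/90)**2 = 17161/8100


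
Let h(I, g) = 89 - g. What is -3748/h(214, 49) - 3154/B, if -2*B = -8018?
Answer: -199367/2110 ≈ -94.487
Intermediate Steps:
B = 4009 (B = -1/2*(-8018) = 4009)
-3748/h(214, 49) - 3154/B = -3748/(89 - 1*49) - 3154/4009 = -3748/(89 - 49) - 3154*1/4009 = -3748/40 - 166/211 = -3748*1/40 - 166/211 = -937/10 - 166/211 = -199367/2110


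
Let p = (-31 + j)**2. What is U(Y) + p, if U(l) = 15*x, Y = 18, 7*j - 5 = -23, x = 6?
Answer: 59635/49 ≈ 1217.0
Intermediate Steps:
j = -18/7 (j = 5/7 + (1/7)*(-23) = 5/7 - 23/7 = -18/7 ≈ -2.5714)
p = 55225/49 (p = (-31 - 18/7)**2 = (-235/7)**2 = 55225/49 ≈ 1127.0)
U(l) = 90 (U(l) = 15*6 = 90)
U(Y) + p = 90 + 55225/49 = 59635/49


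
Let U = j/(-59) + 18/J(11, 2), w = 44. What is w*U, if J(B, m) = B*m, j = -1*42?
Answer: 3972/59 ≈ 67.322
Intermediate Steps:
j = -42
U = 993/649 (U = -42/(-59) + 18/((11*2)) = -42*(-1/59) + 18/22 = 42/59 + 18*(1/22) = 42/59 + 9/11 = 993/649 ≈ 1.5300)
w*U = 44*(993/649) = 3972/59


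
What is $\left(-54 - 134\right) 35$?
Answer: $-6580$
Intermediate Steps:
$\left(-54 - 134\right) 35 = \left(-188\right) 35 = -6580$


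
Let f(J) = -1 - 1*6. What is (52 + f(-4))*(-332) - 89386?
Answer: -104326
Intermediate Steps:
f(J) = -7 (f(J) = -1 - 6 = -7)
(52 + f(-4))*(-332) - 89386 = (52 - 7)*(-332) - 89386 = 45*(-332) - 89386 = -14940 - 89386 = -104326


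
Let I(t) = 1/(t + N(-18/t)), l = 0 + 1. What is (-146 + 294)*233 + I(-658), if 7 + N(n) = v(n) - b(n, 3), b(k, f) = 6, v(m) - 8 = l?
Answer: 22828407/662 ≈ 34484.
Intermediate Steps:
l = 1
v(m) = 9 (v(m) = 8 + 1 = 9)
N(n) = -4 (N(n) = -7 + (9 - 1*6) = -7 + (9 - 6) = -7 + 3 = -4)
I(t) = 1/(-4 + t) (I(t) = 1/(t - 4) = 1/(-4 + t))
(-146 + 294)*233 + I(-658) = (-146 + 294)*233 + 1/(-4 - 658) = 148*233 + 1/(-662) = 34484 - 1/662 = 22828407/662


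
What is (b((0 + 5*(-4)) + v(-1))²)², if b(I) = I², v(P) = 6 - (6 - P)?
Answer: 37822859361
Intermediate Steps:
v(P) = P (v(P) = 6 + (-6 + P) = P)
(b((0 + 5*(-4)) + v(-1))²)² = ((((0 + 5*(-4)) - 1)²)²)² = ((((0 - 20) - 1)²)²)² = (((-20 - 1)²)²)² = (((-21)²)²)² = (441²)² = 194481² = 37822859361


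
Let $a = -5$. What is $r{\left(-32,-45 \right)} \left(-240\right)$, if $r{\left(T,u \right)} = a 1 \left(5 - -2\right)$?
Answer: $8400$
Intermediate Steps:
$r{\left(T,u \right)} = -35$ ($r{\left(T,u \right)} = \left(-5\right) 1 \left(5 - -2\right) = - 5 \left(5 + 2\right) = \left(-5\right) 7 = -35$)
$r{\left(-32,-45 \right)} \left(-240\right) = \left(-35\right) \left(-240\right) = 8400$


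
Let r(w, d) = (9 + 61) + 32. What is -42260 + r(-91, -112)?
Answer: -42158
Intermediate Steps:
r(w, d) = 102 (r(w, d) = 70 + 32 = 102)
-42260 + r(-91, -112) = -42260 + 102 = -42158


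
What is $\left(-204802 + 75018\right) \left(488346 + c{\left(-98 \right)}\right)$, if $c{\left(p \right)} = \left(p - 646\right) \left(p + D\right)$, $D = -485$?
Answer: $-119673566832$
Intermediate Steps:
$c{\left(p \right)} = \left(-646 + p\right) \left(-485 + p\right)$ ($c{\left(p \right)} = \left(p - 646\right) \left(p - 485\right) = \left(-646 + p\right) \left(-485 + p\right)$)
$\left(-204802 + 75018\right) \left(488346 + c{\left(-98 \right)}\right) = \left(-204802 + 75018\right) \left(488346 + \left(313310 + \left(-98\right)^{2} - -110838\right)\right) = - 129784 \left(488346 + \left(313310 + 9604 + 110838\right)\right) = - 129784 \left(488346 + 433752\right) = \left(-129784\right) 922098 = -119673566832$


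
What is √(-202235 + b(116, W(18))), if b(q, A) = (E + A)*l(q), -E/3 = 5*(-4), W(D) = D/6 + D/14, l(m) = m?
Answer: I*√9544115/7 ≈ 441.34*I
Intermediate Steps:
W(D) = 5*D/21 (W(D) = D*(⅙) + D*(1/14) = D/6 + D/14 = 5*D/21)
E = 60 (E = -15*(-4) = -3*(-20) = 60)
b(q, A) = q*(60 + A) (b(q, A) = (60 + A)*q = q*(60 + A))
√(-202235 + b(116, W(18))) = √(-202235 + 116*(60 + (5/21)*18)) = √(-202235 + 116*(60 + 30/7)) = √(-202235 + 116*(450/7)) = √(-202235 + 52200/7) = √(-1363445/7) = I*√9544115/7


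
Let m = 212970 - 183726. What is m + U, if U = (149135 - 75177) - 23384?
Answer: 79818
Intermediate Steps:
m = 29244
U = 50574 (U = 73958 - 23384 = 50574)
m + U = 29244 + 50574 = 79818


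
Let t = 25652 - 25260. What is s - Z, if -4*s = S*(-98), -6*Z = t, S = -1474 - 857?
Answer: -342265/6 ≈ -57044.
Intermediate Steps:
t = 392
S = -2331
Z = -196/3 (Z = -⅙*392 = -196/3 ≈ -65.333)
s = -114219/2 (s = -(-2331)*(-98)/4 = -¼*228438 = -114219/2 ≈ -57110.)
s - Z = -114219/2 - 1*(-196/3) = -114219/2 + 196/3 = -342265/6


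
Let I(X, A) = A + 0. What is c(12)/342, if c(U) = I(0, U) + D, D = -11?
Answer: 1/342 ≈ 0.0029240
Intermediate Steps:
I(X, A) = A
c(U) = -11 + U (c(U) = U - 11 = -11 + U)
c(12)/342 = (-11 + 12)/342 = 1*(1/342) = 1/342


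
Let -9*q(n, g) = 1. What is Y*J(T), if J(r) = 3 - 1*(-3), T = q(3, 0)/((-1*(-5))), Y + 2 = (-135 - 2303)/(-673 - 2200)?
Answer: -19848/2873 ≈ -6.9085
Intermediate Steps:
q(n, g) = -⅑ (q(n, g) = -⅑*1 = -⅑)
Y = -3308/2873 (Y = -2 + (-135 - 2303)/(-673 - 2200) = -2 - 2438/(-2873) = -2 - 2438*(-1/2873) = -2 + 2438/2873 = -3308/2873 ≈ -1.1514)
T = -1/45 (T = -1/(9*((-1*(-5)))) = -⅑/5 = -⅑*⅕ = -1/45 ≈ -0.022222)
J(r) = 6 (J(r) = 3 + 3 = 6)
Y*J(T) = -3308/2873*6 = -19848/2873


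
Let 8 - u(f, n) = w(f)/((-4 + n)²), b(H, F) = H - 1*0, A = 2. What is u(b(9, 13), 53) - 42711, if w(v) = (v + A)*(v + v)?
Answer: -102530101/2401 ≈ -42703.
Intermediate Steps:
b(H, F) = H (b(H, F) = H + 0 = H)
w(v) = 2*v*(2 + v) (w(v) = (v + 2)*(v + v) = (2 + v)*(2*v) = 2*v*(2 + v))
u(f, n) = 8 - 2*f*(2 + f)/(-4 + n)² (u(f, n) = 8 - 2*f*(2 + f)/((-4 + n)²) = 8 - 2*f*(2 + f)/(-4 + n)²)
u(b(9, 13), 53) - 42711 = 2*(4*(-4 + 53)² - 1*9*(2 + 9))/(-4 + 53)² - 42711 = 2*(4*49² - 1*9*11)/49² - 42711 = 2*(1/2401)*(4*2401 - 99) - 42711 = 2*(1/2401)*(9604 - 99) - 42711 = 2*(1/2401)*9505 - 42711 = 19010/2401 - 42711 = -102530101/2401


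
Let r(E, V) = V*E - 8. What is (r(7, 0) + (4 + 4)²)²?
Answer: 3136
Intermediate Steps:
r(E, V) = -8 + E*V (r(E, V) = E*V - 8 = -8 + E*V)
(r(7, 0) + (4 + 4)²)² = ((-8 + 7*0) + (4 + 4)²)² = ((-8 + 0) + 8²)² = (-8 + 64)² = 56² = 3136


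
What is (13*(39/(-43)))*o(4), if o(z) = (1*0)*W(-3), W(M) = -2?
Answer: 0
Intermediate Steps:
o(z) = 0 (o(z) = (1*0)*(-2) = 0*(-2) = 0)
(13*(39/(-43)))*o(4) = (13*(39/(-43)))*0 = (13*(39*(-1/43)))*0 = (13*(-39/43))*0 = -507/43*0 = 0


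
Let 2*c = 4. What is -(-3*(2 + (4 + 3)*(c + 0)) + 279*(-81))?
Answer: 22647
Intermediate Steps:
c = 2 (c = (½)*4 = 2)
-(-3*(2 + (4 + 3)*(c + 0)) + 279*(-81)) = -(-3*(2 + (4 + 3)*(2 + 0)) + 279*(-81)) = -(-3*(2 + 7*2) - 22599) = -(-3*(2 + 14) - 22599) = -(-3*16 - 22599) = -(-48 - 22599) = -1*(-22647) = 22647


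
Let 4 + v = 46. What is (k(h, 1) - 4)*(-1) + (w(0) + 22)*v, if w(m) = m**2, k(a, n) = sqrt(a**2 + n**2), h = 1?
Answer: 928 - sqrt(2) ≈ 926.59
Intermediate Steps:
v = 42 (v = -4 + 46 = 42)
(k(h, 1) - 4)*(-1) + (w(0) + 22)*v = (sqrt(1**2 + 1**2) - 4)*(-1) + (0**2 + 22)*42 = (sqrt(1 + 1) - 4)*(-1) + (0 + 22)*42 = (sqrt(2) - 4)*(-1) + 22*42 = (-4 + sqrt(2))*(-1) + 924 = (4 - sqrt(2)) + 924 = 928 - sqrt(2)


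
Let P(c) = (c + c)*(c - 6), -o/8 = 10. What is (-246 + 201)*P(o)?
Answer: -619200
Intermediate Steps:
o = -80 (o = -8*10 = -80)
P(c) = 2*c*(-6 + c) (P(c) = (2*c)*(-6 + c) = 2*c*(-6 + c))
(-246 + 201)*P(o) = (-246 + 201)*(2*(-80)*(-6 - 80)) = -90*(-80)*(-86) = -45*13760 = -619200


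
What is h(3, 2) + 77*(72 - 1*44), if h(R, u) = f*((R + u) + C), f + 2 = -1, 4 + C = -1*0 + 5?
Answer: 2138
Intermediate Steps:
C = 1 (C = -4 + (-1*0 + 5) = -4 + (0 + 5) = -4 + 5 = 1)
f = -3 (f = -2 - 1 = -3)
h(R, u) = -3 - 3*R - 3*u (h(R, u) = -3*((R + u) + 1) = -3*(1 + R + u) = -3 - 3*R - 3*u)
h(3, 2) + 77*(72 - 1*44) = (-3 - 3*3 - 3*2) + 77*(72 - 1*44) = (-3 - 9 - 6) + 77*(72 - 44) = -18 + 77*28 = -18 + 2156 = 2138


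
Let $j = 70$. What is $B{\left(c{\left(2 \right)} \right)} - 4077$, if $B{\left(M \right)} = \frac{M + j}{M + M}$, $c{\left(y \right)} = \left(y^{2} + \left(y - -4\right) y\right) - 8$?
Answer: $- \frac{32577}{8} \approx -4072.1$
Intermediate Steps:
$c{\left(y \right)} = -8 + y^{2} + y \left(4 + y\right)$ ($c{\left(y \right)} = \left(y^{2} + \left(y + 4\right) y\right) - 8 = \left(y^{2} + \left(4 + y\right) y\right) - 8 = \left(y^{2} + y \left(4 + y\right)\right) - 8 = -8 + y^{2} + y \left(4 + y\right)$)
$B{\left(M \right)} = \frac{70 + M}{2 M}$ ($B{\left(M \right)} = \frac{M + 70}{M + M} = \frac{70 + M}{2 M}$)
$B{\left(c{\left(2 \right)} \right)} - 4077 = \frac{70 + \left(-8 + 2 \cdot 2^{2} + 4 \cdot 2\right)}{2 \left(-8 + 2 \cdot 2^{2} + 4 \cdot 2\right)} - 4077 = \frac{70 + \left(-8 + 2 \cdot 4 + 8\right)}{2 \left(-8 + 2 \cdot 4 + 8\right)} - 4077 = \frac{70 + \left(-8 + 8 + 8\right)}{2 \left(-8 + 8 + 8\right)} - 4077 = \frac{70 + 8}{2 \cdot 8} - 4077 = \frac{1}{2} \cdot \frac{1}{8} \cdot 78 - 4077 = \frac{39}{8} - 4077 = - \frac{32577}{8}$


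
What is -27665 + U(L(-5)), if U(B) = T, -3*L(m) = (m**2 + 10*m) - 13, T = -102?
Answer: -27767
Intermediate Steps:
L(m) = 13/3 - 10*m/3 - m**2/3 (L(m) = -((m**2 + 10*m) - 13)/3 = -(-13 + m**2 + 10*m)/3 = 13/3 - 10*m/3 - m**2/3)
U(B) = -102
-27665 + U(L(-5)) = -27665 - 102 = -27767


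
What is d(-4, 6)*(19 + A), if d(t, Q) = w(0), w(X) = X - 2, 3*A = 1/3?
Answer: -344/9 ≈ -38.222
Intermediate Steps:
A = ⅑ (A = (⅓)/3 = (⅓)*(⅓) = ⅑ ≈ 0.11111)
w(X) = -2 + X
d(t, Q) = -2 (d(t, Q) = -2 + 0 = -2)
d(-4, 6)*(19 + A) = -2*(19 + ⅑) = -2*172/9 = -344/9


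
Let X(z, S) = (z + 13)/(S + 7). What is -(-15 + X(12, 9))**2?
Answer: -46225/256 ≈ -180.57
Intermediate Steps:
X(z, S) = (13 + z)/(7 + S)
-(-15 + X(12, 9))**2 = -(-15 + (13 + 12)/(7 + 9))**2 = -(-15 + 25/16)**2 = -(-215/16)**2 = -1*46225/256 = -46225/256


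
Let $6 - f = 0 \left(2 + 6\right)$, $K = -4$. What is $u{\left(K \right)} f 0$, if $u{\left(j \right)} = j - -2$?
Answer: $0$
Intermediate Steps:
$u{\left(j \right)} = 2 + j$ ($u{\left(j \right)} = j + 2 = 2 + j$)
$f = 6$ ($f = 6 - 0 \left(2 + 6\right) = 6 - 0 \cdot 8 = 6 - 0 = 6 + 0 = 6$)
$u{\left(K \right)} f 0 = \left(2 - 4\right) 6 \cdot 0 = \left(-2\right) 6 \cdot 0 = \left(-12\right) 0 = 0$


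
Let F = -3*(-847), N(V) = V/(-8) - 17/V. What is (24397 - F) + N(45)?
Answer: 7865999/360 ≈ 21850.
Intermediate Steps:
N(V) = -17/V - V/8 (N(V) = V*(-⅛) - 17/V = -V/8 - 17/V = -17/V - V/8)
F = 2541
(24397 - F) + N(45) = (24397 - 1*2541) + (-17/45 - ⅛*45) = (24397 - 2541) + (-17*1/45 - 45/8) = 21856 + (-17/45 - 45/8) = 21856 - 2161/360 = 7865999/360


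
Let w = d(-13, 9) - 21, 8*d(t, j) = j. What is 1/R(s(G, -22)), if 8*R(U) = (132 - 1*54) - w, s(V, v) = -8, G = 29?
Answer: 64/783 ≈ 0.081737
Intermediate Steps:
d(t, j) = j/8
w = -159/8 (w = (1/8)*9 - 21 = 9/8 - 21 = -159/8 ≈ -19.875)
R(U) = 783/64 (R(U) = ((132 - 1*54) - 1*(-159/8))/8 = ((132 - 54) + 159/8)/8 = (78 + 159/8)/8 = (1/8)*(783/8) = 783/64)
1/R(s(G, -22)) = 1/(783/64) = 64/783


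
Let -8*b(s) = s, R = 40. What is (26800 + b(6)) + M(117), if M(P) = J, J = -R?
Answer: 107037/4 ≈ 26759.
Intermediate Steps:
b(s) = -s/8
J = -40 (J = -1*40 = -40)
M(P) = -40
(26800 + b(6)) + M(117) = (26800 - ⅛*6) - 40 = (26800 - ¾) - 40 = 107197/4 - 40 = 107037/4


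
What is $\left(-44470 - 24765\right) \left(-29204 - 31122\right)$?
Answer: $4176670610$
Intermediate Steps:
$\left(-44470 - 24765\right) \left(-29204 - 31122\right) = \left(-69235\right) \left(-60326\right) = 4176670610$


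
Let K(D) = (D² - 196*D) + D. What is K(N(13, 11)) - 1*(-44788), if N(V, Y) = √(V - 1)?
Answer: 44800 - 390*√3 ≈ 44125.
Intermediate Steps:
N(V, Y) = √(-1 + V)
K(D) = D² - 195*D
K(N(13, 11)) - 1*(-44788) = √(-1 + 13)*(-195 + √(-1 + 13)) - 1*(-44788) = √12*(-195 + √12) + 44788 = (2*√3)*(-195 + 2*√3) + 44788 = 2*√3*(-195 + 2*√3) + 44788 = 44788 + 2*√3*(-195 + 2*√3)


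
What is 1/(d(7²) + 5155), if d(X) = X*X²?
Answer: 1/122804 ≈ 8.1431e-6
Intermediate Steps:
d(X) = X³
1/(d(7²) + 5155) = 1/((7²)³ + 5155) = 1/(49³ + 5155) = 1/(117649 + 5155) = 1/122804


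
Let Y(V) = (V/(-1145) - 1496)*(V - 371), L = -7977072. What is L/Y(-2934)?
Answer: -913374744/565150373 ≈ -1.6162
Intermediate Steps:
Y(V) = (-1496 - V/1145)*(-371 + V) (Y(V) = (V*(-1/1145) - 1496)*(-371 + V) = (-V/1145 - 1496)*(-371 + V) = (-1496 - V/1145)*(-371 + V))
L/Y(-2934) = -7977072/(555016 - 1712549/1145*(-2934) - 1/1145*(-2934)²) = -7977072/(555016 + 5024618766/1145 - 1/1145*8608356) = -7977072/(555016 + 5024618766/1145 - 8608356/1145) = -7977072/1130300746/229 = -7977072*229/1130300746 = -913374744/565150373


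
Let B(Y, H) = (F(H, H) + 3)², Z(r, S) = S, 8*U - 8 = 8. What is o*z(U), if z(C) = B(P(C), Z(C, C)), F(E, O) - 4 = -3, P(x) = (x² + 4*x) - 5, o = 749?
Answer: 11984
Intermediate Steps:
U = 2 (U = 1 + (⅛)*8 = 1 + 1 = 2)
P(x) = -5 + x² + 4*x
F(E, O) = 1 (F(E, O) = 4 - 3 = 1)
B(Y, H) = 16 (B(Y, H) = (1 + 3)² = 4² = 16)
z(C) = 16
o*z(U) = 749*16 = 11984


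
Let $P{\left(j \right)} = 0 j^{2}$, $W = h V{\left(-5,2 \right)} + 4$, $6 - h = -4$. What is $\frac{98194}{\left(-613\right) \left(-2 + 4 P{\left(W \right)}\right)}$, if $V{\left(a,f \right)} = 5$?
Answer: $\frac{49097}{613} \approx 80.093$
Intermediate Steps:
$h = 10$ ($h = 6 - -4 = 6 + 4 = 10$)
$W = 54$ ($W = 10 \cdot 5 + 4 = 50 + 4 = 54$)
$P{\left(j \right)} = 0$
$\frac{98194}{\left(-613\right) \left(-2 + 4 P{\left(W \right)}\right)} = \frac{98194}{\left(-613\right) \left(-2 + 4 \cdot 0\right)} = \frac{98194}{\left(-613\right) \left(-2 + 0\right)} = \frac{98194}{\left(-613\right) \left(-2\right)} = \frac{98194}{1226} = 98194 \cdot \frac{1}{1226} = \frac{49097}{613}$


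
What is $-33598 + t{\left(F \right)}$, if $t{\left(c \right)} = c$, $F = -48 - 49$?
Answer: $-33695$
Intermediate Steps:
$F = -97$ ($F = -48 - 49 = -97$)
$-33598 + t{\left(F \right)} = -33598 - 97 = -33695$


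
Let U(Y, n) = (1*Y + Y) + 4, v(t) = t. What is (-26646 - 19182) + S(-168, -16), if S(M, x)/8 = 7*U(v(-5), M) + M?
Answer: -47508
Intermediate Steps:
U(Y, n) = 4 + 2*Y (U(Y, n) = (Y + Y) + 4 = 2*Y + 4 = 4 + 2*Y)
S(M, x) = -336 + 8*M (S(M, x) = 8*(7*(4 + 2*(-5)) + M) = 8*(7*(4 - 10) + M) = 8*(7*(-6) + M) = 8*(-42 + M) = -336 + 8*M)
(-26646 - 19182) + S(-168, -16) = (-26646 - 19182) + (-336 + 8*(-168)) = -45828 + (-336 - 1344) = -45828 - 1680 = -47508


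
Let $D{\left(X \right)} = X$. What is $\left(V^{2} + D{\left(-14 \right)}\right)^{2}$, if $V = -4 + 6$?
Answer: $100$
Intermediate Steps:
$V = 2$
$\left(V^{2} + D{\left(-14 \right)}\right)^{2} = \left(2^{2} - 14\right)^{2} = \left(4 - 14\right)^{2} = \left(-10\right)^{2} = 100$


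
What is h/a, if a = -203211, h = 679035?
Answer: -226345/67737 ≈ -3.3415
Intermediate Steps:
h/a = 679035/(-203211) = 679035*(-1/203211) = -226345/67737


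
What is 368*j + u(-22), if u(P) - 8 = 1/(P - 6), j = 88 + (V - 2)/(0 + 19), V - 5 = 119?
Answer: 18489613/532 ≈ 34755.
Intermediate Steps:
V = 124 (V = 5 + 119 = 124)
j = 1794/19 (j = 88 + (124 - 2)/(0 + 19) = 88 + 122/19 = 1794/19 ≈ 94.421)
u(P) = 8 + 1/(-6 + P) (u(P) = 8 + 1/(P - 6) = 8 + 1/(-6 + P))
368*j + u(-22) = 368*(1794/19) + (-47 + 8*(-22))/(-6 - 22) = 660192/19 + (-47 - 176)/(-28) = 660192/19 - 1/28*(-223) = 660192/19 + 223/28 = 18489613/532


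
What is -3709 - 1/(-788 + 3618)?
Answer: -10496471/2830 ≈ -3709.0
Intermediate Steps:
-3709 - 1/(-788 + 3618) = -3709 - 1/2830 = -10496471/2830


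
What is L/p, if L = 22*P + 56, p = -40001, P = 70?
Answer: -1596/40001 ≈ -0.039899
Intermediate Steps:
L = 1596 (L = 22*70 + 56 = 1540 + 56 = 1596)
L/p = 1596/(-40001) = 1596*(-1/40001) = -1596/40001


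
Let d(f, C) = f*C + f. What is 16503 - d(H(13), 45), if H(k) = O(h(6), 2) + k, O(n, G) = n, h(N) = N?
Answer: 15629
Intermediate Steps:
H(k) = 6 + k
d(f, C) = f + C*f (d(f, C) = C*f + f = f + C*f)
16503 - d(H(13), 45) = 16503 - (6 + 13)*(1 + 45) = 16503 - 19*46 = 16503 - 1*874 = 16503 - 874 = 15629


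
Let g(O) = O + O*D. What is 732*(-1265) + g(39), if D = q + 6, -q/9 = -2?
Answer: -925005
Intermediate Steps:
q = 18 (q = -9*(-2) = 18)
D = 24 (D = 18 + 6 = 24)
g(O) = 25*O (g(O) = O + O*24 = O + 24*O = 25*O)
732*(-1265) + g(39) = 732*(-1265) + 25*39 = -925980 + 975 = -925005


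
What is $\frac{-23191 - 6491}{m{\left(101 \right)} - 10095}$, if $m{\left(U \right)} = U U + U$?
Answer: $- \frac{3298}{23} \approx -143.39$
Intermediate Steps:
$m{\left(U \right)} = U + U^{2}$ ($m{\left(U \right)} = U^{2} + U = U + U^{2}$)
$\frac{-23191 - 6491}{m{\left(101 \right)} - 10095} = \frac{-23191 - 6491}{101 \left(1 + 101\right) - 10095} = - \frac{29682}{101 \cdot 102 - 10095} = - \frac{29682}{10302 - 10095} = - \frac{29682}{207} = \left(-29682\right) \frac{1}{207} = - \frac{3298}{23}$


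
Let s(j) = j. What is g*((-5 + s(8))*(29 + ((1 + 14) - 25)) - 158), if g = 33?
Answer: -3333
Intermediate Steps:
g*((-5 + s(8))*(29 + ((1 + 14) - 25)) - 158) = 33*((-5 + 8)*(29 + ((1 + 14) - 25)) - 158) = 33*(3*(29 + (15 - 25)) - 158) = 33*(3*(29 - 10) - 158) = 33*(3*19 - 158) = 33*(57 - 158) = 33*(-101) = -3333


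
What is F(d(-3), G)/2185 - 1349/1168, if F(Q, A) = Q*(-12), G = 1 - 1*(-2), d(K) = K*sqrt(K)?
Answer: -1349/1168 + 36*I*sqrt(3)/2185 ≈ -1.155 + 0.028537*I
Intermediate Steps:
d(K) = K**(3/2)
G = 3 (G = 1 + 2 = 3)
F(Q, A) = -12*Q
F(d(-3), G)/2185 - 1349/1168 = -(-36)*I*sqrt(3)/2185 - 1349/1168 = -(-36)*I*sqrt(3)*(1/2185) - 1349*1/1168 = (36*I*sqrt(3))*(1/2185) - 1349/1168 = 36*I*sqrt(3)/2185 - 1349/1168 = -1349/1168 + 36*I*sqrt(3)/2185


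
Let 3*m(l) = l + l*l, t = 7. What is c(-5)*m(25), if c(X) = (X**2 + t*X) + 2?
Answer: -5200/3 ≈ -1733.3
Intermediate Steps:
m(l) = l/3 + l**2/3 (m(l) = (l + l*l)/3 = (l + l**2)/3 = l/3 + l**2/3)
c(X) = 2 + X**2 + 7*X (c(X) = (X**2 + 7*X) + 2 = 2 + X**2 + 7*X)
c(-5)*m(25) = (2 + (-5)**2 + 7*(-5))*((1/3)*25*(1 + 25)) = (2 + 25 - 35)*((1/3)*25*26) = -8*650/3 = -5200/3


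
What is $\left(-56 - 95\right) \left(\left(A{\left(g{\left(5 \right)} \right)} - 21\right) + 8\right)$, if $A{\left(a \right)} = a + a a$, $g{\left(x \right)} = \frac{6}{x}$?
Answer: $\frac{39109}{25} \approx 1564.4$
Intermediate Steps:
$A{\left(a \right)} = a + a^{2}$
$\left(-56 - 95\right) \left(\left(A{\left(g{\left(5 \right)} \right)} - 21\right) + 8\right) = \left(-56 - 95\right) \left(\left(\frac{6}{5} \left(1 + \frac{6}{5}\right) - 21\right) + 8\right) = - 151 \left(\left(6 \cdot \frac{1}{5} \left(1 + 6 \cdot \frac{1}{5}\right) - 21\right) + 8\right) = - 151 \left(\left(\frac{6 \left(1 + \frac{6}{5}\right)}{5} - 21\right) + 8\right) = - 151 \left(\left(\frac{6}{5} \cdot \frac{11}{5} - 21\right) + 8\right) = - 151 \left(\left(\frac{66}{25} - 21\right) + 8\right) = - 151 \left(- \frac{459}{25} + 8\right) = \left(-151\right) \left(- \frac{259}{25}\right) = \frac{39109}{25}$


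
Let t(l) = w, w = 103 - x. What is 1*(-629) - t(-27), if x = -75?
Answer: -807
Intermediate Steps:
w = 178 (w = 103 - 1*(-75) = 103 + 75 = 178)
t(l) = 178
1*(-629) - t(-27) = 1*(-629) - 1*178 = -629 - 178 = -807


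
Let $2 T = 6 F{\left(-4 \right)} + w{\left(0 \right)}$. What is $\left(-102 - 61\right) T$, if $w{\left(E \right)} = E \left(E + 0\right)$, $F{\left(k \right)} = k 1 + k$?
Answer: $3912$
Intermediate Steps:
$F{\left(k \right)} = 2 k$ ($F{\left(k \right)} = k + k = 2 k$)
$w{\left(E \right)} = E^{2}$ ($w{\left(E \right)} = E E = E^{2}$)
$T = -24$ ($T = \frac{6 \cdot 2 \left(-4\right) + 0^{2}}{2} = \frac{6 \left(-8\right) + 0}{2} = \frac{-48 + 0}{2} = \frac{1}{2} \left(-48\right) = -24$)
$\left(-102 - 61\right) T = \left(-102 - 61\right) \left(-24\right) = \left(-163\right) \left(-24\right) = 3912$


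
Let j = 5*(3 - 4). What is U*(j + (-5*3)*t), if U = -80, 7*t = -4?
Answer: -2000/7 ≈ -285.71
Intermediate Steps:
t = -4/7 (t = (⅐)*(-4) = -4/7 ≈ -0.57143)
j = -5 (j = 5*(-1) = -5)
U*(j + (-5*3)*t) = -80*(-5 - 5*3*(-4/7)) = -80*(-5 - 15*(-4/7)) = -80*(-5 + 60/7) = -80*25/7 = -2000/7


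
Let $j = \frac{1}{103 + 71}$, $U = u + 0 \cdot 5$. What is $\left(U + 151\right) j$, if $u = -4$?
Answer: $\frac{49}{58} \approx 0.84483$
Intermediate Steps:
$U = -4$ ($U = -4 + 0 \cdot 5 = -4 + 0 = -4$)
$j = \frac{1}{174} \approx 0.0057471$
$\left(U + 151\right) j = \left(-4 + 151\right) \frac{1}{174} = 147 \cdot \frac{1}{174} = \frac{49}{58}$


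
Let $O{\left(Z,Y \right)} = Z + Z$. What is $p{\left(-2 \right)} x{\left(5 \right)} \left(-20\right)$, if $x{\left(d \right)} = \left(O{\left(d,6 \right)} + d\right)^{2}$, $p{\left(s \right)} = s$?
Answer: $9000$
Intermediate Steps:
$O{\left(Z,Y \right)} = 2 Z$
$x{\left(d \right)} = 9 d^{2}$ ($x{\left(d \right)} = \left(2 d + d\right)^{2} = \left(3 d\right)^{2} = 9 d^{2}$)
$p{\left(-2 \right)} x{\left(5 \right)} \left(-20\right) = - 2 \cdot 9 \cdot 5^{2} \left(-20\right) = - 2 \cdot 9 \cdot 25 \left(-20\right) = \left(-2\right) 225 \left(-20\right) = \left(-450\right) \left(-20\right) = 9000$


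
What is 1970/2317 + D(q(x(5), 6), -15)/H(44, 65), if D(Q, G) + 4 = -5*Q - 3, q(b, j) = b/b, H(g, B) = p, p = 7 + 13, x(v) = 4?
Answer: 2899/11585 ≈ 0.25024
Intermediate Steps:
p = 20
H(g, B) = 20
q(b, j) = 1
D(Q, G) = -7 - 5*Q (D(Q, G) = -4 + (-5*Q - 3) = -4 + (-3 - 5*Q) = -7 - 5*Q)
1970/2317 + D(q(x(5), 6), -15)/H(44, 65) = 1970/2317 + (-7 - 5*1)/20 = 1970*(1/2317) + (-7 - 5)*(1/20) = 1970/2317 - 12*1/20 = 1970/2317 - 3/5 = 2899/11585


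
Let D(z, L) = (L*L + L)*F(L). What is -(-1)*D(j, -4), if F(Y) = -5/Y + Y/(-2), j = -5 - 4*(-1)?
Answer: 39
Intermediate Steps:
j = -1 (j = -5 + 4 = -1)
F(Y) = -5/Y - Y/2 (F(Y) = -5/Y + Y*(-½) = -5/Y - Y/2)
D(z, L) = (L + L²)*(-5/L - L/2) (D(z, L) = (L*L + L)*(-5/L - L/2) = (L² + L)*(-5/L - L/2) = (L + L²)*(-5/L - L/2))
-(-1)*D(j, -4) = -(-1)*(-(1 - 4)*(10 + (-4)²)/2) = -(-1)*(-½*(-3)*(10 + 16)) = -(-1)*(-½*(-3)*26) = -(-1)*39 = -1*(-39) = 39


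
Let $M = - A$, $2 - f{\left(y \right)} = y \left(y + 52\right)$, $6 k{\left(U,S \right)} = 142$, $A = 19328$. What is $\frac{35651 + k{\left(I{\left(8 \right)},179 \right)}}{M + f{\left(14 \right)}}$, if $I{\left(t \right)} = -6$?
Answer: $- \frac{53512}{30375} \approx -1.7617$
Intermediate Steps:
$k{\left(U,S \right)} = \frac{71}{3}$ ($k{\left(U,S \right)} = \frac{1}{6} \cdot 142 = \frac{71}{3}$)
$f{\left(y \right)} = 2 - y \left(52 + y\right)$ ($f{\left(y \right)} = 2 - y \left(y + 52\right) = 2 - y \left(52 + y\right)$)
$M = -19328$ ($M = \left(-1\right) 19328 = -19328$)
$\frac{35651 + k{\left(I{\left(8 \right)},179 \right)}}{M + f{\left(14 \right)}} = \frac{35651 + \frac{71}{3}}{-19328 - 922} = \frac{107024}{3 \left(-19328 - 922\right)} = \frac{107024}{3 \left(-20250\right)} = \frac{107024}{3} \left(- \frac{1}{20250}\right) = - \frac{53512}{30375}$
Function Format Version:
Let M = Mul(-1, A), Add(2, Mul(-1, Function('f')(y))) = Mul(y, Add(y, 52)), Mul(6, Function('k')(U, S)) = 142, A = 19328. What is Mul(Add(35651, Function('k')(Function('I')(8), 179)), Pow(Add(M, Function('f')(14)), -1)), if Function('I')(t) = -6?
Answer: Rational(-53512, 30375) ≈ -1.7617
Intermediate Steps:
Function('k')(U, S) = Rational(71, 3) (Function('k')(U, S) = Mul(Rational(1, 6), 142) = Rational(71, 3))
Function('f')(y) = Add(2, Mul(-1, y, Add(52, y))) (Function('f')(y) = Add(2, Mul(-1, Mul(y, Add(y, 52)))) = Add(2, Mul(-1, Mul(y, Add(52, y)))) = Add(2, Mul(-1, y, Add(52, y))))
M = -19328 (M = Mul(-1, 19328) = -19328)
Mul(Add(35651, Function('k')(Function('I')(8), 179)), Pow(Add(M, Function('f')(14)), -1)) = Mul(Add(35651, Rational(71, 3)), Pow(Add(-19328, Add(2, Mul(-1, Pow(14, 2)), Mul(-52, 14))), -1)) = Mul(Rational(107024, 3), Pow(Add(-19328, Add(2, Mul(-1, 196), -728)), -1)) = Mul(Rational(107024, 3), Pow(Add(-19328, Add(2, -196, -728)), -1)) = Mul(Rational(107024, 3), Pow(Add(-19328, -922), -1)) = Mul(Rational(107024, 3), Pow(-20250, -1)) = Mul(Rational(107024, 3), Rational(-1, 20250)) = Rational(-53512, 30375)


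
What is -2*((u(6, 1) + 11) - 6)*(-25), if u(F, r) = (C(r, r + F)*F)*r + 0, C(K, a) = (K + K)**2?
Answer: 1450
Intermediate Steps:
C(K, a) = 4*K**2 (C(K, a) = (2*K)**2 = 4*K**2)
u(F, r) = 4*F*r**3 (u(F, r) = ((4*r**2)*F)*r + 0 = (4*F*r**2)*r + 0 = 4*F*r**3 + 0 = 4*F*r**3)
-2*((u(6, 1) + 11) - 6)*(-25) = -2*((4*6*1**3 + 11) - 6)*(-25) = -2*((4*6*1 + 11) - 6)*(-25) = -2*((24 + 11) - 6)*(-25) = -2*(35 - 6)*(-25) = -2*29*(-25) = -58*(-25) = 1450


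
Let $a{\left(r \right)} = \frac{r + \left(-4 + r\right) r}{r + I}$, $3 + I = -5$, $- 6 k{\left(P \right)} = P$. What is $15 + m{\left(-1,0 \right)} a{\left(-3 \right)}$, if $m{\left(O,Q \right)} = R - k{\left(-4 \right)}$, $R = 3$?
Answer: $\frac{123}{11} \approx 11.182$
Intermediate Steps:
$k{\left(P \right)} = - \frac{P}{6}$
$I = -8$ ($I = -3 - 5 = -8$)
$a{\left(r \right)} = \frac{r + r \left(-4 + r\right)}{-8 + r}$ ($a{\left(r \right)} = \frac{r + \left(-4 + r\right) r}{r - 8} = \frac{r + r \left(-4 + r\right)}{-8 + r}$)
$m{\left(O,Q \right)} = \frac{7}{3}$ ($m{\left(O,Q \right)} = 3 - \left(- \frac{1}{6}\right) \left(-4\right) = 3 - \frac{2}{3} = \frac{7}{3}$)
$15 + m{\left(-1,0 \right)} a{\left(-3 \right)} = 15 + \frac{7 \left(- \frac{3 \left(-3 - 3\right)}{-8 - 3}\right)}{3} = 15 + \frac{7 \left(\left(-3\right) \frac{1}{-11} \left(-6\right)\right)}{3} = 15 + \frac{7 \left(\left(-3\right) \left(- \frac{1}{11}\right) \left(-6\right)\right)}{3} = 15 + \frac{7}{3} \left(- \frac{18}{11}\right) = 15 - \frac{42}{11} = \frac{123}{11}$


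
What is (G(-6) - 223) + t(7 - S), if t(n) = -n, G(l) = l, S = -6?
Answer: -242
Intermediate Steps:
(G(-6) - 223) + t(7 - S) = (-6 - 223) - (7 - 1*(-6)) = -229 - (7 + 6) = -229 - 1*13 = -229 - 13 = -242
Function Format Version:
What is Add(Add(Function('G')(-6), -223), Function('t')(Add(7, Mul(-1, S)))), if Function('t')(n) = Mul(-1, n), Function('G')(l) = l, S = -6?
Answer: -242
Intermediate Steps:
Add(Add(Function('G')(-6), -223), Function('t')(Add(7, Mul(-1, S)))) = Add(Add(-6, -223), Mul(-1, Add(7, Mul(-1, -6)))) = Add(-229, Mul(-1, Add(7, 6))) = Add(-229, Mul(-1, 13)) = Add(-229, -13) = -242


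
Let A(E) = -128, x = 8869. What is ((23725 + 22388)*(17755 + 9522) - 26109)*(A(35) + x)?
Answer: 10994413996272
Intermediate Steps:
((23725 + 22388)*(17755 + 9522) - 26109)*(A(35) + x) = ((23725 + 22388)*(17755 + 9522) - 26109)*(-128 + 8869) = (46113*27277 - 26109)*8741 = (1257824301 - 26109)*8741 = 1257798192*8741 = 10994413996272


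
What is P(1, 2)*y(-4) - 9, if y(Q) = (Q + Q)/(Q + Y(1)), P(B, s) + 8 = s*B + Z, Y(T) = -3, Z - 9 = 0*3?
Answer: -39/7 ≈ -5.5714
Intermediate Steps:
Z = 9 (Z = 9 + 0*3 = 9 + 0 = 9)
P(B, s) = 1 + B*s (P(B, s) = -8 + (s*B + 9) = -8 + (B*s + 9) = -8 + (9 + B*s) = 1 + B*s)
y(Q) = 2*Q/(-3 + Q) (y(Q) = (Q + Q)/(Q - 3) = (2*Q)/(-3 + Q) = 2*Q/(-3 + Q))
P(1, 2)*y(-4) - 9 = (1 + 1*2)*(2*(-4)/(-3 - 4)) - 9 = (1 + 2)*(2*(-4)/(-7)) - 9 = 3*(2*(-4)*(-⅐)) - 9 = 3*(8/7) - 9 = 24/7 - 9 = -39/7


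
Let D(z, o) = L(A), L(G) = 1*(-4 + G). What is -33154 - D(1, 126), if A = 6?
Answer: -33156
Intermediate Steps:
L(G) = -4 + G
D(z, o) = 2 (D(z, o) = -4 + 6 = 2)
-33154 - D(1, 126) = -33154 - 1*2 = -33154 - 2 = -33156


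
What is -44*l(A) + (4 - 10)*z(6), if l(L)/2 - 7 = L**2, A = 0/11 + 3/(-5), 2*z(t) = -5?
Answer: -15817/25 ≈ -632.68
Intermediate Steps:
z(t) = -5/2 (z(t) = (1/2)*(-5) = -5/2)
A = -3/5 (A = 0*(1/11) + 3*(-1/5) = 0 - 3/5 = -3/5 ≈ -0.60000)
l(L) = 14 + 2*L**2
-44*l(A) + (4 - 10)*z(6) = -44*(14 + 2*(-3/5)**2) + (4 - 10)*(-5/2) = -44*(14 + 2*(9/25)) - 6*(-5/2) = -44*(14 + 18/25) + 15 = -44*368/25 + 15 = -16192/25 + 15 = -15817/25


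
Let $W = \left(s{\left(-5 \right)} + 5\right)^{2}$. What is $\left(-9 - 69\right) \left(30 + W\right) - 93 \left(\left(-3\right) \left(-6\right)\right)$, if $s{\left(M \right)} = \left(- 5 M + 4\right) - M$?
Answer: $-122652$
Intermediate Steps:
$s{\left(M \right)} = 4 - 6 M$ ($s{\left(M \right)} = \left(4 - 5 M\right) - M = 4 - 6 M$)
$W = 1521$ ($W = \left(\left(4 - -30\right) + 5\right)^{2} = \left(\left(4 + 30\right) + 5\right)^{2} = \left(34 + 5\right)^{2} = 39^{2} = 1521$)
$\left(-9 - 69\right) \left(30 + W\right) - 93 \left(\left(-3\right) \left(-6\right)\right) = \left(-9 - 69\right) \left(30 + 1521\right) - 93 \left(\left(-3\right) \left(-6\right)\right) = \left(-78\right) 1551 - 1674 = -120978 - 1674 = -122652$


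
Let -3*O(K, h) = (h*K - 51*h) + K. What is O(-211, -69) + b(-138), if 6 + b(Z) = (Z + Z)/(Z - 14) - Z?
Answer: -663691/114 ≈ -5821.9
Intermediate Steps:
O(K, h) = 17*h - K/3 - K*h/3 (O(K, h) = -((h*K - 51*h) + K)/3 = -((K*h - 51*h) + K)/3 = -((-51*h + K*h) + K)/3 = -(K - 51*h + K*h)/3 = 17*h - K/3 - K*h/3)
b(Z) = -6 - Z + 2*Z/(-14 + Z) (b(Z) = -6 + ((Z + Z)/(Z - 14) - Z) = -6 + ((2*Z)/(-14 + Z) - Z) = -6 + (2*Z/(-14 + Z) - Z) = -6 + (-Z + 2*Z/(-14 + Z)) = -6 - Z + 2*Z/(-14 + Z))
O(-211, -69) + b(-138) = (17*(-69) - ⅓*(-211) - ⅓*(-211)*(-69)) + (84 - 1*(-138)² + 10*(-138))/(-14 - 138) = (-1173 + 211/3 - 4853) + (84 - 1*19044 - 1380)/(-152) = -17867/3 - (84 - 19044 - 1380)/152 = -17867/3 - 1/152*(-20340) = -17867/3 + 5085/38 = -663691/114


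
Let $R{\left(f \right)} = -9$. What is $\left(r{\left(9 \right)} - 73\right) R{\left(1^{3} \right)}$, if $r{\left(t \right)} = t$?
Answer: $576$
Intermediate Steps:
$\left(r{\left(9 \right)} - 73\right) R{\left(1^{3} \right)} = \left(9 - 73\right) \left(-9\right) = \left(-64\right) \left(-9\right) = 576$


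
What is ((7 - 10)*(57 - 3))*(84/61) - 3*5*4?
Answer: -17268/61 ≈ -283.08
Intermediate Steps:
((7 - 10)*(57 - 3))*(84/61) - 3*5*4 = (-3*54)*(84*(1/61)) - 15*4 = -162*84/61 - 60 = -13608/61 - 60 = -17268/61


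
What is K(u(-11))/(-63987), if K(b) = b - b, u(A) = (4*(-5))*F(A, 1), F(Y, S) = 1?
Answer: 0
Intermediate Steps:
u(A) = -20 (u(A) = (4*(-5))*1 = -20*1 = -20)
K(b) = 0
K(u(-11))/(-63987) = 0/(-63987) = 0*(-1/63987) = 0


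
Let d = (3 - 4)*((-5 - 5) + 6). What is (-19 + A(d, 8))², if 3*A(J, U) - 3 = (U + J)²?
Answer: 900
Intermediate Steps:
d = 4 (d = -(-10 + 6) = -1*(-4) = 4)
A(J, U) = 1 + (J + U)²/3 (A(J, U) = 1 + (U + J)²/3 = 1 + (J + U)²/3)
(-19 + A(d, 8))² = (-19 + (1 + (4 + 8)²/3))² = (-19 + (1 + (⅓)*12²))² = (-19 + (1 + (⅓)*144))² = (-19 + (1 + 48))² = (-19 + 49)² = 30² = 900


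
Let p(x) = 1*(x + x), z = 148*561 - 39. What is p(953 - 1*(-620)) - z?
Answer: -79843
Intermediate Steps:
z = 82989 (z = 83028 - 39 = 82989)
p(x) = 2*x (p(x) = 1*(2*x) = 2*x)
p(953 - 1*(-620)) - z = 2*(953 - 1*(-620)) - 1*82989 = 2*(953 + 620) - 82989 = 2*1573 - 82989 = 3146 - 82989 = -79843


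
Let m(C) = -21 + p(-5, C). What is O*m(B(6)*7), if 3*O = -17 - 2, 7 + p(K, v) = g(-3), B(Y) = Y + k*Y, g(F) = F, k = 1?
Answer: 589/3 ≈ 196.33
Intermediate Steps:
B(Y) = 2*Y (B(Y) = Y + 1*Y = Y + Y = 2*Y)
p(K, v) = -10 (p(K, v) = -7 - 3 = -10)
O = -19/3 (O = (-17 - 2)/3 = (⅓)*(-19) = -19/3 ≈ -6.3333)
m(C) = -31 (m(C) = -21 - 10 = -31)
O*m(B(6)*7) = -19/3*(-31) = 589/3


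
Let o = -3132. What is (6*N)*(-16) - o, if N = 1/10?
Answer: 15612/5 ≈ 3122.4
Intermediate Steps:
N = ⅒ ≈ 0.10000
(6*N)*(-16) - o = (6*(⅒))*(-16) - 1*(-3132) = (⅗)*(-16) + 3132 = -48/5 + 3132 = 15612/5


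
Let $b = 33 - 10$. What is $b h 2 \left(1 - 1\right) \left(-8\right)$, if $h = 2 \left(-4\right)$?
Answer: $0$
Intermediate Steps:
$b = 23$ ($b = 33 - 10 = 23$)
$h = -8$
$b h 2 \left(1 - 1\right) \left(-8\right) = 23 - 8 \cdot 2 \left(1 - 1\right) \left(-8\right) = 23 - 8 \cdot 2 \cdot 0 \left(-8\right) = 23 \left(-8\right) 0 \left(-8\right) = 23 \cdot 0 \left(-8\right) = 23 \cdot 0 = 0$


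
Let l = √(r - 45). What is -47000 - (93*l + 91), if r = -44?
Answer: -47091 - 93*I*√89 ≈ -47091.0 - 877.36*I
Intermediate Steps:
l = I*√89 (l = √(-44 - 45) = √(-89) = I*√89 ≈ 9.434*I)
-47000 - (93*l + 91) = -47000 - (93*(I*√89) + 91) = -47000 - (93*I*√89 + 91) = -47000 - (91 + 93*I*√89) = -47000 + (-91 - 93*I*√89) = -47091 - 93*I*√89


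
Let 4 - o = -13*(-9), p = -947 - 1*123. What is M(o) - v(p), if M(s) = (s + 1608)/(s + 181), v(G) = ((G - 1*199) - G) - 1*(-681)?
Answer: -31281/68 ≈ -460.01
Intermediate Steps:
p = -1070 (p = -947 - 123 = -1070)
v(G) = 482 (v(G) = ((G - 199) - G) + 681 = ((-199 + G) - G) + 681 = -199 + 681 = 482)
o = -113 (o = 4 - (-13)*(-9) = 4 - 1*117 = 4 - 117 = -113)
M(s) = (1608 + s)/(181 + s)
M(o) - v(p) = (1608 - 113)/(181 - 113) - 1*482 = 1495/68 - 482 = -31281/68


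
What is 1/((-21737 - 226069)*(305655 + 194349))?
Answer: -1/123903991224 ≈ -8.0708e-12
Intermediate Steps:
1/((-21737 - 226069)*(305655 + 194349)) = 1/(-247806*500004) = 1/(-123903991224) = -1/123903991224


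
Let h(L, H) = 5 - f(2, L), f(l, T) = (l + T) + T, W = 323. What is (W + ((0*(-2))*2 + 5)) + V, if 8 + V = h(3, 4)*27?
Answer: 239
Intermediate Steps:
f(l, T) = l + 2*T (f(l, T) = (T + l) + T = l + 2*T)
h(L, H) = 3 - 2*L (h(L, H) = 5 - (2 + 2*L) = 5 + (-2 - 2*L) = 3 - 2*L)
V = -89 (V = -8 + (3 - 2*3)*27 = -8 + (3 - 6)*27 = -8 - 3*27 = -8 - 81 = -89)
(W + ((0*(-2))*2 + 5)) + V = (323 + ((0*(-2))*2 + 5)) - 89 = (323 + (0*2 + 5)) - 89 = (323 + (0 + 5)) - 89 = (323 + 5) - 89 = 328 - 89 = 239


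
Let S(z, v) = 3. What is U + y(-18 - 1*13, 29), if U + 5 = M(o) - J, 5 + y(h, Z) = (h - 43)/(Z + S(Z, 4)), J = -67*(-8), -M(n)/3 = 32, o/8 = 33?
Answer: -10309/16 ≈ -644.31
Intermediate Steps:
o = 264 (o = 8*33 = 264)
M(n) = -96 (M(n) = -3*32 = -96)
J = 536
y(h, Z) = -5 + (-43 + h)/(3 + Z) (y(h, Z) = -5 + (h - 43)/(Z + 3) = -5 + (-43 + h)/(3 + Z))
U = -637 (U = -5 + (-96 - 1*536) = -5 + (-96 - 536) = -5 - 632 = -637)
U + y(-18 - 1*13, 29) = -637 + (-58 + (-18 - 1*13) - 5*29)/(3 + 29) = -637 + (-58 + (-18 - 13) - 145)/32 = -637 + (-58 - 31 - 145)/32 = -637 + (1/32)*(-234) = -637 - 117/16 = -10309/16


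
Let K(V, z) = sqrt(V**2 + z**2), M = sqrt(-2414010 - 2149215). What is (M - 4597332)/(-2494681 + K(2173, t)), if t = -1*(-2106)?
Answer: 955739732591/518618677883 + 383111*sqrt(9157165)/518618677883 - 12473405*I*sqrt(20281)/2074474711532 - 5*I*sqrt(185716463365)/2074474711532 ≈ 1.8451 - 0.00085733*I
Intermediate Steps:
M = 15*I*sqrt(20281) (M = sqrt(-4563225) = 15*I*sqrt(20281) ≈ 2136.2*I)
t = 2106
(M - 4597332)/(-2494681 + K(2173, t)) = (15*I*sqrt(20281) - 4597332)/(-2494681 + sqrt(2173**2 + 2106**2)) = (-4597332 + 15*I*sqrt(20281))/(-2494681 + sqrt(4721929 + 4435236)) = (-4597332 + 15*I*sqrt(20281))/(-2494681 + sqrt(9157165))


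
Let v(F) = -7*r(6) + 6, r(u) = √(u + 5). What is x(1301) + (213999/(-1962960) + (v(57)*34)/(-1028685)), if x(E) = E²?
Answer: 75951421824294721/44872611280 + 34*√11/146955 ≈ 1.6926e+6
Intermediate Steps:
r(u) = √(5 + u)
v(F) = 6 - 7*√11 (v(F) = -7*√(5 + 6) + 6 = -7*√11 + 6 = 6 - 7*√11)
x(1301) + (213999/(-1962960) + (v(57)*34)/(-1028685)) = 1301² + (213999/(-1962960) + ((6 - 7*√11)*34)/(-1028685)) = 1692601 + (213999*(-1/1962960) + (204 - 238*√11)*(-1/1028685)) = 1692601 + (-71333/654320 + (-68/342895 + 34*√11/146955)) = 1692601 + (-4900844559/44872611280 + 34*√11/146955) = 75951421824294721/44872611280 + 34*√11/146955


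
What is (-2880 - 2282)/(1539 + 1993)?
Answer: -2581/1766 ≈ -1.4615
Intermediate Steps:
(-2880 - 2282)/(1539 + 1993) = -5162/3532 = -5162*1/3532 = -2581/1766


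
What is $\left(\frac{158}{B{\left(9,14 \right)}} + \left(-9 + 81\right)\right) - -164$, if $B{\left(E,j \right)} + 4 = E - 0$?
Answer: $\frac{1338}{5} \approx 267.6$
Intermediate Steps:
$B{\left(E,j \right)} = -4 + E$ ($B{\left(E,j \right)} = -4 + \left(E - 0\right) = -4 + \left(E + 0\right) = -4 + E$)
$\left(\frac{158}{B{\left(9,14 \right)}} + \left(-9 + 81\right)\right) - -164 = \left(\frac{158}{-4 + 9} + \left(-9 + 81\right)\right) - -164 = \left(\frac{158}{5} + 72\right) + 164 = \frac{518}{5} + 164 = \frac{1338}{5}$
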